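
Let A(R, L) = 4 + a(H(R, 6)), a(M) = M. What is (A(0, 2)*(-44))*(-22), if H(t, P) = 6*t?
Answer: 3872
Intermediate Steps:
A(R, L) = 4 + 6*R
(A(0, 2)*(-44))*(-22) = ((4 + 6*0)*(-44))*(-22) = ((4 + 0)*(-44))*(-22) = (4*(-44))*(-22) = -176*(-22) = 3872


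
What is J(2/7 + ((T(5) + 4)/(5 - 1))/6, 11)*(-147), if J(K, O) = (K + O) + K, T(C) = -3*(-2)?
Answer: -3647/2 ≈ -1823.5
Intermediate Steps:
T(C) = 6
J(K, O) = O + 2*K
J(2/7 + ((T(5) + 4)/(5 - 1))/6, 11)*(-147) = (11 + 2*(2/7 + ((6 + 4)/(5 - 1))/6))*(-147) = (11 + 2*(2*(⅐) + (10/4)*(⅙)))*(-147) = (11 + 2*(2/7 + (10*(¼))*(⅙)))*(-147) = (11 + 2*(2/7 + (5/2)*(⅙)))*(-147) = (11 + 2*(2/7 + 5/12))*(-147) = (11 + 2*(59/84))*(-147) = (11 + 59/42)*(-147) = (521/42)*(-147) = -3647/2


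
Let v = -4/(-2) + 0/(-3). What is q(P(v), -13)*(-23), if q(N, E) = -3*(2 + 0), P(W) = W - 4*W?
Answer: 138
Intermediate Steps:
v = 2 (v = -4*(-½) + 0*(-⅓) = 2 + 0 = 2)
P(W) = -3*W
q(N, E) = -6 (q(N, E) = -3*2 = -6)
q(P(v), -13)*(-23) = -6*(-23) = 138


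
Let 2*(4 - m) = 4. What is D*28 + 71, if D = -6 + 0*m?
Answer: -97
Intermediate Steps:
m = 2 (m = 4 - 1/2*4 = 4 - 2 = 2)
D = -6 (D = -6 + 0*2 = -6 + 0 = -6)
D*28 + 71 = -6*28 + 71 = -168 + 71 = -97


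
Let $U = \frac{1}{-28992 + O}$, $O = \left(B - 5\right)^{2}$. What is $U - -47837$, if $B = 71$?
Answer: $\frac{1178512331}{24636} \approx 47837.0$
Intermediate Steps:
$O = 4356$ ($O = \left(71 - 5\right)^{2} = 66^{2} = 4356$)
$U = - \frac{1}{24636}$ ($U = \frac{1}{-28992 + 4356} = \frac{1}{-24636} = - \frac{1}{24636} \approx -4.0591 \cdot 10^{-5}$)
$U - -47837 = - \frac{1}{24636} - -47837 = - \frac{1}{24636} + 47837 = \frac{1178512331}{24636}$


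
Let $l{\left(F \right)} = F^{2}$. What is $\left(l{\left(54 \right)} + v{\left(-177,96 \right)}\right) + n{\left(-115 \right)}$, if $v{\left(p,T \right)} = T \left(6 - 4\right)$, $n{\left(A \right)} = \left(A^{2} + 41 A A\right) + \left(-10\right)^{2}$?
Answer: $558658$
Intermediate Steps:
$n{\left(A \right)} = 100 + 42 A^{2}$ ($n{\left(A \right)} = \left(A^{2} + 41 A^{2}\right) + 100 = 42 A^{2} + 100 = 100 + 42 A^{2}$)
$v{\left(p,T \right)} = 2 T$ ($v{\left(p,T \right)} = T 2 = 2 T$)
$\left(l{\left(54 \right)} + v{\left(-177,96 \right)}\right) + n{\left(-115 \right)} = \left(54^{2} + 2 \cdot 96\right) + \left(100 + 42 \left(-115\right)^{2}\right) = \left(2916 + 192\right) + \left(100 + 42 \cdot 13225\right) = 3108 + \left(100 + 555450\right) = 3108 + 555550 = 558658$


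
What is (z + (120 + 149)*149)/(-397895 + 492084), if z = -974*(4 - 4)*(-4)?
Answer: 40081/94189 ≈ 0.42554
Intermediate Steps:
z = 0 (z = -0*(-4) = -974*0 = 0)
(z + (120 + 149)*149)/(-397895 + 492084) = (0 + (120 + 149)*149)/(-397895 + 492084) = (0 + 269*149)/94189 = (0 + 40081)*(1/94189) = 40081*(1/94189) = 40081/94189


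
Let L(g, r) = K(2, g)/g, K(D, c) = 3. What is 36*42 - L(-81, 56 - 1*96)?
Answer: 40825/27 ≈ 1512.0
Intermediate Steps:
L(g, r) = 3/g
36*42 - L(-81, 56 - 1*96) = 36*42 - 3/(-81) = 1512 - 3*(-1)/81 = 1512 - 1*(-1/27) = 1512 + 1/27 = 40825/27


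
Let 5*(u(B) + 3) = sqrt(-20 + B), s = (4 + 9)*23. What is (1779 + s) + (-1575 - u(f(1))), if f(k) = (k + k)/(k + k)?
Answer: 506 - I*sqrt(19)/5 ≈ 506.0 - 0.87178*I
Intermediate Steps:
f(k) = 1 (f(k) = (2*k)/((2*k)) = (2*k)*(1/(2*k)) = 1)
s = 299 (s = 13*23 = 299)
u(B) = -3 + sqrt(-20 + B)/5
(1779 + s) + (-1575 - u(f(1))) = (1779 + 299) + (-1575 - (-3 + sqrt(-20 + 1)/5)) = 2078 + (-1575 - (-3 + sqrt(-19)/5)) = 2078 + (-1575 - (-3 + (I*sqrt(19))/5)) = 2078 + (-1575 - (-3 + I*sqrt(19)/5)) = 2078 + (-1575 + (3 - I*sqrt(19)/5)) = 2078 + (-1572 - I*sqrt(19)/5) = 506 - I*sqrt(19)/5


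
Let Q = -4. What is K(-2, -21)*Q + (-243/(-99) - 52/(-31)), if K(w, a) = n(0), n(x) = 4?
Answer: -4047/341 ≈ -11.868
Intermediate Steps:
K(w, a) = 4
K(-2, -21)*Q + (-243/(-99) - 52/(-31)) = 4*(-4) + (-243/(-99) - 52/(-31)) = -16 + (-243*(-1/99) - 52*(-1/31)) = -16 + (27/11 + 52/31) = -16 + 1409/341 = -4047/341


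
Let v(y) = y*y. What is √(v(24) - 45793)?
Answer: I*√45217 ≈ 212.64*I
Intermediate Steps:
v(y) = y²
√(v(24) - 45793) = √(24² - 45793) = √(576 - 45793) = √(-45217) = I*√45217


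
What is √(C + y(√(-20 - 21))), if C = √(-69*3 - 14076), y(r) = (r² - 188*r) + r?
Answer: √(-41 - 187*I*√41 + 69*I*√3) ≈ 22.778 - 23.661*I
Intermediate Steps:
y(r) = r² - 187*r
C = 69*I*√3 (C = √(-207 - 14076) = √(-14283) = 69*I*√3 ≈ 119.51*I)
√(C + y(√(-20 - 21))) = √(69*I*√3 + √(-20 - 21)*(-187 + √(-20 - 21))) = √(69*I*√3 + √(-41)*(-187 + √(-41))) = √(69*I*√3 + (I*√41)*(-187 + I*√41)) = √(69*I*√3 + I*√41*(-187 + I*√41))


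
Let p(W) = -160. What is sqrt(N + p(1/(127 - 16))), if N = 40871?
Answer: sqrt(40711) ≈ 201.77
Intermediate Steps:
sqrt(N + p(1/(127 - 16))) = sqrt(40871 - 160) = sqrt(40711)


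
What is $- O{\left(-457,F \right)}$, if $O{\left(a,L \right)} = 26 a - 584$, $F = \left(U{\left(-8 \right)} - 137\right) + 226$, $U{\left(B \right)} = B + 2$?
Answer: $12466$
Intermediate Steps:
$U{\left(B \right)} = 2 + B$
$F = 83$ ($F = \left(\left(2 - 8\right) - 137\right) + 226 = \left(-6 - 137\right) + 226 = -143 + 226 = 83$)
$O{\left(a,L \right)} = -584 + 26 a$ ($O{\left(a,L \right)} = 26 a - 584 = -584 + 26 a$)
$- O{\left(-457,F \right)} = - (-584 + 26 \left(-457\right)) = - (-584 - 11882) = \left(-1\right) \left(-12466\right) = 12466$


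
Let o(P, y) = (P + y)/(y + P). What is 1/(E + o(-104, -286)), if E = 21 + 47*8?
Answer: 1/398 ≈ 0.0025126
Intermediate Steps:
o(P, y) = 1 (o(P, y) = (P + y)/(P + y) = 1)
E = 397 (E = 21 + 376 = 397)
1/(E + o(-104, -286)) = 1/(397 + 1) = 1/398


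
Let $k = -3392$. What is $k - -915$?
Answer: $-2477$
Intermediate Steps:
$k - -915 = -3392 - -915 = -3392 + 915 = -2477$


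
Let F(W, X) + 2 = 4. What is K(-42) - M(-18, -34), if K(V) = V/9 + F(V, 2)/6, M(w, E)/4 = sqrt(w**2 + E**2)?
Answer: -13/3 - 8*sqrt(370) ≈ -158.22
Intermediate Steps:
F(W, X) = 2 (F(W, X) = -2 + 4 = 2)
M(w, E) = 4*sqrt(E**2 + w**2) (M(w, E) = 4*sqrt(w**2 + E**2) = 4*sqrt(E**2 + w**2))
K(V) = 1/3 + V/9 (K(V) = V/9 + 2/6 = V*(1/9) + 2*(1/6) = V/9 + 1/3 = 1/3 + V/9)
K(-42) - M(-18, -34) = (1/3 + (1/9)*(-42)) - 4*sqrt((-34)**2 + (-18)**2) = (1/3 - 14/3) - 4*sqrt(1156 + 324) = -13/3 - 4*sqrt(1480) = -13/3 - 4*2*sqrt(370) = -13/3 - 8*sqrt(370)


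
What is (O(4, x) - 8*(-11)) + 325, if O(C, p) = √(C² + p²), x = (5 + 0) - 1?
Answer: 413 + 4*√2 ≈ 418.66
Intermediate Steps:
x = 4 (x = 5 - 1 = 4)
(O(4, x) - 8*(-11)) + 325 = (√(4² + 4²) - 8*(-11)) + 325 = (√(16 + 16) + 88) + 325 = (√32 + 88) + 325 = (4*√2 + 88) + 325 = (88 + 4*√2) + 325 = 413 + 4*√2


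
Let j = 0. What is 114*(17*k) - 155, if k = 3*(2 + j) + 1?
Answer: 13411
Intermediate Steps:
k = 7 (k = 3*(2 + 0) + 1 = 3*2 + 1 = 6 + 1 = 7)
114*(17*k) - 155 = 114*(17*7) - 155 = 114*119 - 155 = 13566 - 155 = 13411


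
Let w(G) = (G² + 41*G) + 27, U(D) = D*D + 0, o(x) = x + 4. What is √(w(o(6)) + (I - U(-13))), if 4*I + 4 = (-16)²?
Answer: √431 ≈ 20.761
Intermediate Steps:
o(x) = 4 + x
U(D) = D² (U(D) = D² + 0 = D²)
I = 63 (I = -1 + (¼)*(-16)² = -1 + (¼)*256 = -1 + 64 = 63)
w(G) = 27 + G² + 41*G
√(w(o(6)) + (I - U(-13))) = √((27 + (4 + 6)² + 41*(4 + 6)) + (63 - 1*(-13)²)) = √((27 + 10² + 41*10) + (63 - 1*169)) = √((27 + 100 + 410) + (63 - 169)) = √(537 - 106) = √431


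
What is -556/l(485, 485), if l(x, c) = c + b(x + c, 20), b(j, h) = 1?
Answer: -278/243 ≈ -1.1440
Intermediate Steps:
l(x, c) = 1 + c (l(x, c) = c + 1 = 1 + c)
-556/l(485, 485) = -556/(1 + 485) = -556/486 = -556*1/486 = -278/243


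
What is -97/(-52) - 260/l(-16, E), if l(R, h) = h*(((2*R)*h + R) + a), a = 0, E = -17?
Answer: 27631/14586 ≈ 1.8944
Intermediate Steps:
l(R, h) = h*(R + 2*R*h) (l(R, h) = h*(((2*R)*h + R) + 0) = h*((2*R*h + R) + 0) = h*((R + 2*R*h) + 0) = h*(R + 2*R*h))
-97/(-52) - 260/l(-16, E) = -97/(-52) - 260*1/(272*(1 + 2*(-17))) = -97*(-1/52) - 260*1/(272*(1 - 34)) = 97/52 - 260/((-16*(-17)*(-33))) = 97/52 - 260/(-8976) = 97/52 - 260*(-1/8976) = 97/52 + 65/2244 = 27631/14586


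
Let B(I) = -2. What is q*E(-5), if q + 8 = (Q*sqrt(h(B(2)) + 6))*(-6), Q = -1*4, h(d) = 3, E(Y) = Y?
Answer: -320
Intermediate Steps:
Q = -4
q = 64 (q = -8 - 4*sqrt(3 + 6)*(-6) = -8 - 4*sqrt(9)*(-6) = -8 - 4*3*(-6) = -8 - 12*(-6) = -8 + 72 = 64)
q*E(-5) = 64*(-5) = -320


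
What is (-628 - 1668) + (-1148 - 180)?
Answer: -3624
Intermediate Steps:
(-628 - 1668) + (-1148 - 180) = -2296 - 1328 = -3624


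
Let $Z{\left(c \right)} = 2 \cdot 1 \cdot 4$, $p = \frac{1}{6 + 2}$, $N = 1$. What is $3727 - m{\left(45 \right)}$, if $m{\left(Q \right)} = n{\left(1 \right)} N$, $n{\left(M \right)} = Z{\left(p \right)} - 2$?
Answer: $3721$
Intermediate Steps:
$p = \frac{1}{8} \approx 0.125$
$Z{\left(c \right)} = 8$ ($Z{\left(c \right)} = 2 \cdot 4 = 8$)
$n{\left(M \right)} = 6$ ($n{\left(M \right)} = 8 - 2 = 6$)
$m{\left(Q \right)} = 6$ ($m{\left(Q \right)} = 6 \cdot 1 = 6$)
$3727 - m{\left(45 \right)} = 3727 - 6 = 3721$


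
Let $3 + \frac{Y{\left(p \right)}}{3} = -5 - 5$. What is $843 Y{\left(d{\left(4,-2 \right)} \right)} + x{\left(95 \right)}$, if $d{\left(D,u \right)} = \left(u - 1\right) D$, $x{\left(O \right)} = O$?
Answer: $-32782$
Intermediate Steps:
$d{\left(D,u \right)} = D \left(-1 + u\right)$ ($d{\left(D,u \right)} = \left(-1 + u\right) D = D \left(-1 + u\right)$)
$Y{\left(p \right)} = -39$ ($Y{\left(p \right)} = -9 + 3 \left(-5 - 5\right) = -9 + 3 \left(-10\right) = -9 - 30 = -39$)
$843 Y{\left(d{\left(4,-2 \right)} \right)} + x{\left(95 \right)} = 843 \left(-39\right) + 95 = -32877 + 95 = -32782$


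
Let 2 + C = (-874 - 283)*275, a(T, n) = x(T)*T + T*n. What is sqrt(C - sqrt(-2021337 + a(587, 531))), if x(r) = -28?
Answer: sqrt(-318177 - 2*I*sqrt(431519)) ≈ 1.165 - 564.07*I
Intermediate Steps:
a(T, n) = -28*T + T*n
C = -318177 (C = -2 + (-874 - 283)*275 = -2 - 1157*275 = -2 - 318175 = -318177)
sqrt(C - sqrt(-2021337 + a(587, 531))) = sqrt(-318177 - sqrt(-2021337 + 587*(-28 + 531))) = sqrt(-318177 - sqrt(-2021337 + 587*503)) = sqrt(-318177 - sqrt(-2021337 + 295261)) = sqrt(-318177 - sqrt(-1726076)) = sqrt(-318177 - 2*I*sqrt(431519))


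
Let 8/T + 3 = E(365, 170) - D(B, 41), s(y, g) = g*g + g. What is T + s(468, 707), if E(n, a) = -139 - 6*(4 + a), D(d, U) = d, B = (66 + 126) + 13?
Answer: 696273388/1391 ≈ 5.0056e+5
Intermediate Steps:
s(y, g) = g + g**2 (s(y, g) = g**2 + g = g + g**2)
B = 205 (B = 192 + 13 = 205)
E(n, a) = -163 - 6*a (E(n, a) = -139 - (24 + 6*a) = -139 + (-24 - 6*a) = -163 - 6*a)
T = -8/1391 (T = 8/(-3 + ((-163 - 6*170) - 1*205)) = 8/(-3 + ((-163 - 1020) - 205)) = 8/(-3 + (-1183 - 205)) = 8/(-3 - 1388) = 8/(-1391) = 8*(-1/1391) = -8/1391 ≈ -0.0057513)
T + s(468, 707) = -8/1391 + 707*(1 + 707) = -8/1391 + 707*708 = -8/1391 + 500556 = 696273388/1391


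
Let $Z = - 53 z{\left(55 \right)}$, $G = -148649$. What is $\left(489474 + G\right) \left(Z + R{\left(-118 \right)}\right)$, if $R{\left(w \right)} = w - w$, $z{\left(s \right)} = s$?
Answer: $-993504875$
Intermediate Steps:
$Z = -2915$ ($Z = \left(-53\right) 55 = -2915$)
$R{\left(w \right)} = 0$
$\left(489474 + G\right) \left(Z + R{\left(-118 \right)}\right) = \left(489474 - 148649\right) \left(-2915 + 0\right) = 340825 \left(-2915\right) = -993504875$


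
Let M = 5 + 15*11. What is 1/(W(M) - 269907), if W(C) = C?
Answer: -1/269737 ≈ -3.7073e-6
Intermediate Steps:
M = 170 (M = 5 + 165 = 170)
1/(W(M) - 269907) = 1/(170 - 269907) = 1/(-269737) = -1/269737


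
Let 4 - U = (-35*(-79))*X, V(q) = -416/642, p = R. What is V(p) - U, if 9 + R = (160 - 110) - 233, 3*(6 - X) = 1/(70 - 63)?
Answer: 5281633/321 ≈ 16454.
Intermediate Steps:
X = 125/21 (X = 6 - 1/(3*(70 - 63)) = 6 - 1/3/7 = 6 - 1/3*1/7 = 6 - 1/21 = 125/21 ≈ 5.9524)
R = -192 (R = -9 + ((160 - 110) - 233) = -9 + (50 - 233) = -9 - 183 = -192)
p = -192
V(q) = -208/321 (V(q) = -416*1/642 = -208/321)
U = -49363/3 (U = 4 - (-35*(-79))*125/21 = 4 - 2765*125/21 = 4 - 1*49375/3 = 4 - 49375/3 = -49363/3 ≈ -16454.)
V(p) - U = -208/321 - 1*(-49363/3) = -208/321 + 49363/3 = 5281633/321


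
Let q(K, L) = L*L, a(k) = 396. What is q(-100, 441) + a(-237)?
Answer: 194877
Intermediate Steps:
q(K, L) = L²
q(-100, 441) + a(-237) = 441² + 396 = 194481 + 396 = 194877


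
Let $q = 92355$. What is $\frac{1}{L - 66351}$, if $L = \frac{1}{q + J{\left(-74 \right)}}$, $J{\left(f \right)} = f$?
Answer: $- \frac{92281}{6122936630} \approx -1.5071 \cdot 10^{-5}$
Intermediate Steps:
$L = \frac{1}{92281}$ ($L = \frac{1}{92355 - 74} = \frac{1}{92281} \approx 1.0836 \cdot 10^{-5}$)
$\frac{1}{L - 66351} = \frac{1}{\frac{1}{92281} - 66351} = \frac{1}{- \frac{6122936630}{92281}} = - \frac{92281}{6122936630}$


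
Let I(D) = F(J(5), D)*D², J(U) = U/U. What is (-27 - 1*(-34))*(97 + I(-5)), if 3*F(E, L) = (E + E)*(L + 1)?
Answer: 637/3 ≈ 212.33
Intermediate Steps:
J(U) = 1
F(E, L) = 2*E*(1 + L)/3 (F(E, L) = ((E + E)*(L + 1))/3 = ((2*E)*(1 + L))/3 = (2*E*(1 + L))/3 = 2*E*(1 + L)/3)
I(D) = D²*(⅔ + 2*D/3) (I(D) = ((⅔)*1*(1 + D))*D² = (⅔ + 2*D/3)*D² = D²*(⅔ + 2*D/3))
(-27 - 1*(-34))*(97 + I(-5)) = (-27 - 1*(-34))*(97 + (⅔)*(-5)²*(1 - 5)) = (-27 + 34)*(97 + (⅔)*25*(-4)) = 7*(97 - 200/3) = 7*(91/3) = 637/3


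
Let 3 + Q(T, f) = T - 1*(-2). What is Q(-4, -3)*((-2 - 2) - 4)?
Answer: 40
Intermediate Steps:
Q(T, f) = -1 + T (Q(T, f) = -3 + (T - 1*(-2)) = -3 + (T + 2) = -3 + (2 + T) = -1 + T)
Q(-4, -3)*((-2 - 2) - 4) = (-1 - 4)*((-2 - 2) - 4) = -5*(-4 - 4) = -5*(-8) = 40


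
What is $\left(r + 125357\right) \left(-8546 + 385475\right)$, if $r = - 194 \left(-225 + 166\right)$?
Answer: $51565017987$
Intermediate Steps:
$r = 11446$ ($r = \left(-194\right) \left(-59\right) = 11446$)
$\left(r + 125357\right) \left(-8546 + 385475\right) = \left(11446 + 125357\right) \left(-8546 + 385475\right) = 136803 \cdot 376929 = 51565017987$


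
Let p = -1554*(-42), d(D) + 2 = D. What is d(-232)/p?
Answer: -13/3626 ≈ -0.0035852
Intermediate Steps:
d(D) = -2 + D
p = 65268
d(-232)/p = (-2 - 232)/65268 = -234*1/65268 = -13/3626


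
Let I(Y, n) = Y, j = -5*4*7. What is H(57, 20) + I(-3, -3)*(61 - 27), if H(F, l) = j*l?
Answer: -2902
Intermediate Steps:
j = -140 (j = -20*7 = -140)
H(F, l) = -140*l
H(57, 20) + I(-3, -3)*(61 - 27) = -140*20 - 3*(61 - 27) = -2800 - 3*34 = -2800 - 102 = -2902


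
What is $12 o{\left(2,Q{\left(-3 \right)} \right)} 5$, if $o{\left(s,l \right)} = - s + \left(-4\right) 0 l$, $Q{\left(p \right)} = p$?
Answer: $-120$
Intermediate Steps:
$o{\left(s,l \right)} = - s$ ($o{\left(s,l \right)} = - s + 0 l = - s + 0 = - s$)
$12 o{\left(2,Q{\left(-3 \right)} \right)} 5 = 12 \left(\left(-1\right) 2\right) 5 = 12 \left(-2\right) 5 = \left(-24\right) 5 = -120$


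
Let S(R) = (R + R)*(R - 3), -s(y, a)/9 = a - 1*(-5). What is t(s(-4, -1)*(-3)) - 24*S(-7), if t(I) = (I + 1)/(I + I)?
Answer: -725651/216 ≈ -3359.5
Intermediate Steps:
s(y, a) = -45 - 9*a (s(y, a) = -9*(a - 1*(-5)) = -9*(a + 5) = -9*(5 + a) = -45 - 9*a)
S(R) = 2*R*(-3 + R) (S(R) = (2*R)*(-3 + R) = 2*R*(-3 + R))
t(I) = (1 + I)/(2*I) (t(I) = (1 + I)/((2*I)) = (1 + I)*(1/(2*I)) = (1 + I)/(2*I))
t(s(-4, -1)*(-3)) - 24*S(-7) = (1 + (-45 - 9*(-1))*(-3))/(2*(((-45 - 9*(-1))*(-3)))) - 48*(-7)*(-3 - 7) = (1 + (-45 + 9)*(-3))/(2*(((-45 + 9)*(-3)))) - 48*(-7)*(-10) = (1 - 36*(-3))/(2*((-36*(-3)))) - 24*140 = (1/2)*(1 + 108)/108 - 3360 = (1/2)*(1/108)*109 - 3360 = 109/216 - 3360 = -725651/216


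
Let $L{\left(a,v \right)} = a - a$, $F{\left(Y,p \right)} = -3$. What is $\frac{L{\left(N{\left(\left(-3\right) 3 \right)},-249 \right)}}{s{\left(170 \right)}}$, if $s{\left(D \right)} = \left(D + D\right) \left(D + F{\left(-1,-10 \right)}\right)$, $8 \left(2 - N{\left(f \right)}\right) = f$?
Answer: $0$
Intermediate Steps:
$N{\left(f \right)} = 2 - \frac{f}{8}$
$s{\left(D \right)} = 2 D \left(-3 + D\right)$ ($s{\left(D \right)} = \left(D + D\right) \left(D - 3\right) = 2 D \left(-3 + D\right)$)
$L{\left(a,v \right)} = 0$
$\frac{L{\left(N{\left(\left(-3\right) 3 \right)},-249 \right)}}{s{\left(170 \right)}} = \frac{0}{2 \cdot 170 \left(-3 + 170\right)} = \frac{0}{2 \cdot 170 \cdot 167} = \frac{0}{56780} = 0 \cdot \frac{1}{56780} = 0$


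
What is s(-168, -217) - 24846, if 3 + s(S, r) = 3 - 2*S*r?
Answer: -97758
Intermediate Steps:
s(S, r) = -2*S*r (s(S, r) = -3 + (3 - 2*S*r) = -2*S*r)
s(-168, -217) - 24846 = -2*(-168)*(-217) - 24846 = -72912 - 24846 = -97758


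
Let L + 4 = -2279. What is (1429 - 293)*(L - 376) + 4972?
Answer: -3015652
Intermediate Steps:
L = -2283 (L = -4 - 2279 = -2283)
(1429 - 293)*(L - 376) + 4972 = (1429 - 293)*(-2283 - 376) + 4972 = 1136*(-2659) + 4972 = -3020624 + 4972 = -3015652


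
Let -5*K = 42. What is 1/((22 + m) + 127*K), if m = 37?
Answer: -5/5039 ≈ -0.00099226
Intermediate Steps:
K = -42/5 (K = -1/5*42 = -42/5 ≈ -8.4000)
1/((22 + m) + 127*K) = 1/((22 + 37) + 127*(-42/5)) = 1/(59 - 5334/5) = 1/(-5039/5) = -5/5039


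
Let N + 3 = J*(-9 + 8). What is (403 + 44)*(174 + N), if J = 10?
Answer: 71967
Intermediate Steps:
N = -13 (N = -3 + 10*(-9 + 8) = -3 + 10*(-1) = -3 - 10 = -13)
(403 + 44)*(174 + N) = (403 + 44)*(174 - 13) = 447*161 = 71967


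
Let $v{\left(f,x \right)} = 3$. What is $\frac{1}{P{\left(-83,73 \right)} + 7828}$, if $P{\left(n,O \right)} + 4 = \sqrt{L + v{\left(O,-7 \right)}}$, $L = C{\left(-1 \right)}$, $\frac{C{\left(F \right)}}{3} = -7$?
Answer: $\frac{1304}{10202499} - \frac{i \sqrt{2}}{20404998} \approx 0.00012781 - 6.9307 \cdot 10^{-8} i$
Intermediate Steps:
$C{\left(F \right)} = -21$ ($C{\left(F \right)} = 3 \left(-7\right) = -21$)
$L = -21$
$P{\left(n,O \right)} = -4 + 3 i \sqrt{2}$ ($P{\left(n,O \right)} = -4 + \sqrt{-21 + 3} = -4 + \sqrt{-18} = -4 + 3 i \sqrt{2}$)
$\frac{1}{P{\left(-83,73 \right)} + 7828} = \frac{1}{\left(-4 + 3 i \sqrt{2}\right) + 7828} = \frac{1}{7824 + 3 i \sqrt{2}}$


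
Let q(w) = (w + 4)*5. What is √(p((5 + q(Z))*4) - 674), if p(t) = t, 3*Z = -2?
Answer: I*√5286/3 ≈ 24.235*I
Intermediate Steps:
Z = -⅔ (Z = (⅓)*(-2) = -⅔ ≈ -0.66667)
q(w) = 20 + 5*w (q(w) = (4 + w)*5 = 20 + 5*w)
√(p((5 + q(Z))*4) - 674) = √((5 + (20 + 5*(-⅔)))*4 - 674) = √((5 + (20 - 10/3))*4 - 674) = √((5 + 50/3)*4 - 674) = √((65/3)*4 - 674) = √(260/3 - 674) = √(-1762/3) = I*√5286/3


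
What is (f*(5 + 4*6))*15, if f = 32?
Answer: 13920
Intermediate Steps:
(f*(5 + 4*6))*15 = (32*(5 + 4*6))*15 = (32*(5 + 24))*15 = (32*29)*15 = 928*15 = 13920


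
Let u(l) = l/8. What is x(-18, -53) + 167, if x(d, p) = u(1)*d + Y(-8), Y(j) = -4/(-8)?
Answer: 661/4 ≈ 165.25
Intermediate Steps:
u(l) = l/8 (u(l) = l*(1/8) = l/8)
Y(j) = 1/2 (Y(j) = -4*(-1/8) = 1/2)
x(d, p) = 1/2 + d/8 (x(d, p) = ((1/8)*1)*d + 1/2 = d/8 + 1/2 = 1/2 + d/8)
x(-18, -53) + 167 = (1/2 + (1/8)*(-18)) + 167 = (1/2 - 9/4) + 167 = -7/4 + 167 = 661/4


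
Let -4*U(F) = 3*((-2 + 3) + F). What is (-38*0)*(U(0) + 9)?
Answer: 0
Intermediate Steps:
U(F) = -3/4 - 3*F/4 (U(F) = -3*((-2 + 3) + F)/4 = -3*(1 + F)/4 = -(3 + 3*F)/4 = -3/4 - 3*F/4)
(-38*0)*(U(0) + 9) = (-38*0)*((-3/4 - 3/4*0) + 9) = 0*((-3/4 + 0) + 9) = 0*(-3/4 + 9) = 0*(33/4) = 0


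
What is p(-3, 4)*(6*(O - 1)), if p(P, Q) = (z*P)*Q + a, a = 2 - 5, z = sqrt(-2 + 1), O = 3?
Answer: -36 - 144*I ≈ -36.0 - 144.0*I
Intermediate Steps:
z = I (z = sqrt(-1) = I ≈ 1.0*I)
a = -3
p(P, Q) = -3 + I*P*Q (p(P, Q) = (I*P)*Q - 3 = I*P*Q - 3 = -3 + I*P*Q)
p(-3, 4)*(6*(O - 1)) = (-3 + I*(-3)*4)*(6*(3 - 1)) = (-3 - 12*I)*(6*2) = (-3 - 12*I)*12 = -36 - 144*I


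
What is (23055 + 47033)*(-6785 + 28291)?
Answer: 1507312528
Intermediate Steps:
(23055 + 47033)*(-6785 + 28291) = 70088*21506 = 1507312528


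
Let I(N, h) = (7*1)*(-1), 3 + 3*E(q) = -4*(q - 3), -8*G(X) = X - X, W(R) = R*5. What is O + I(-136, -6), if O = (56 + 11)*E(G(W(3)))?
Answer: 194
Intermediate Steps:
W(R) = 5*R
G(X) = 0 (G(X) = -(X - X)/8 = -1/8*0 = 0)
E(q) = 3 - 4*q/3 (E(q) = -1 + (-4*(q - 3))/3 = -1 + (-4*(-3 + q))/3 = -1 + (12 - 4*q)/3 = -1 + (4 - 4*q/3) = 3 - 4*q/3)
I(N, h) = -7 (I(N, h) = 7*(-1) = -7)
O = 201 (O = (56 + 11)*(3 - 4/3*0) = 67*(3 + 0) = 67*3 = 201)
O + I(-136, -6) = 201 - 7 = 194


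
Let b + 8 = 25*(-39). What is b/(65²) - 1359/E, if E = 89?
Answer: -5829262/376025 ≈ -15.502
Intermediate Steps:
b = -983 (b = -8 + 25*(-39) = -8 - 975 = -983)
b/(65²) - 1359/E = -983/(65²) - 1359/89 = -983/4225 - 1359*1/89 = -983*1/4225 - 1359/89 = -983/4225 - 1359/89 = -5829262/376025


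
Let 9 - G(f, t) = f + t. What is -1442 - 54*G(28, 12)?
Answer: 232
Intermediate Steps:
G(f, t) = 9 - f - t (G(f, t) = 9 - (f + t) = 9 + (-f - t) = 9 - f - t)
-1442 - 54*G(28, 12) = -1442 - 54*(9 - 1*28 - 1*12) = -1442 - 54*(9 - 28 - 12) = -1442 - 54*(-31) = -1442 + 1674 = 232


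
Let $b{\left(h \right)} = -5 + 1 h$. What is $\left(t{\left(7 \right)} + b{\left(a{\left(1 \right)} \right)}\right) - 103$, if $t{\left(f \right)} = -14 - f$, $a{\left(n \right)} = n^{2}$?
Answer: $-128$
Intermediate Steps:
$b{\left(h \right)} = -5 + h$
$\left(t{\left(7 \right)} + b{\left(a{\left(1 \right)} \right)}\right) - 103 = \left(\left(-14 - 7\right) - \left(5 - 1^{2}\right)\right) - 103 = \left(\left(-14 - 7\right) + \left(-5 + 1\right)\right) - 103 = \left(-21 - 4\right) - 103 = -25 - 103 = -128$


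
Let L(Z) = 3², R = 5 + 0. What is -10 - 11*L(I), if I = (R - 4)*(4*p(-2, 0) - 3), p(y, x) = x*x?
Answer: -109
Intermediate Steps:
p(y, x) = x²
R = 5
I = -3 (I = (5 - 4)*(4*0² - 3) = 1*(4*0 - 3) = 1*(0 - 3) = 1*(-3) = -3)
L(Z) = 9
-10 - 11*L(I) = -10 - 11*9 = -10 - 99 = -109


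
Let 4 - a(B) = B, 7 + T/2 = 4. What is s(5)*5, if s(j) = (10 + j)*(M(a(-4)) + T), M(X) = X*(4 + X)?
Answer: 6750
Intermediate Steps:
T = -6 (T = -14 + 2*4 = -14 + 8 = -6)
a(B) = 4 - B
s(j) = 900 + 90*j (s(j) = (10 + j)*((4 - 1*(-4))*(4 + (4 - 1*(-4))) - 6) = (10 + j)*((4 + 4)*(4 + (4 + 4)) - 6) = (10 + j)*(8*(4 + 8) - 6) = (10 + j)*(8*12 - 6) = (10 + j)*(96 - 6) = (10 + j)*90 = 900 + 90*j)
s(5)*5 = (900 + 90*5)*5 = (900 + 450)*5 = 1350*5 = 6750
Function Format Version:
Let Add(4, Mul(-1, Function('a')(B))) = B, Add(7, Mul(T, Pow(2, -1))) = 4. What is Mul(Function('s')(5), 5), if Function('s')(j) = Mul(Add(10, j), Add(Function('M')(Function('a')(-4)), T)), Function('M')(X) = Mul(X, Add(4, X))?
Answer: 6750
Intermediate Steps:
T = -6 (T = Add(-14, Mul(2, 4)) = Add(-14, 8) = -6)
Function('a')(B) = Add(4, Mul(-1, B))
Function('s')(j) = Add(900, Mul(90, j)) (Function('s')(j) = Mul(Add(10, j), Add(Mul(Add(4, Mul(-1, -4)), Add(4, Add(4, Mul(-1, -4)))), -6)) = Mul(Add(10, j), Add(Mul(Add(4, 4), Add(4, Add(4, 4))), -6)) = Mul(Add(10, j), Add(Mul(8, Add(4, 8)), -6)) = Mul(Add(10, j), Add(Mul(8, 12), -6)) = Mul(Add(10, j), Add(96, -6)) = Mul(Add(10, j), 90) = Add(900, Mul(90, j)))
Mul(Function('s')(5), 5) = Mul(Add(900, Mul(90, 5)), 5) = Mul(Add(900, 450), 5) = Mul(1350, 5) = 6750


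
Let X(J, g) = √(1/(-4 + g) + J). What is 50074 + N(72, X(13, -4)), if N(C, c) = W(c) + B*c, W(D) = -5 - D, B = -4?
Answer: 50069 - 5*√206/4 ≈ 50051.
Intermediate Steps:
X(J, g) = √(J + 1/(-4 + g))
N(C, c) = -5 - 5*c (N(C, c) = (-5 - c) - 4*c = -5 - 5*c)
50074 + N(72, X(13, -4)) = 50074 + (-5 - 5*√(-1/(-4 - 4))*√(-1 - 13*(-4 - 4))) = 50074 + (-5 - 5*√103*√(-1/(-8))) = 50074 + (-5 - 5*√206/4) = 50069 - 5*√206/4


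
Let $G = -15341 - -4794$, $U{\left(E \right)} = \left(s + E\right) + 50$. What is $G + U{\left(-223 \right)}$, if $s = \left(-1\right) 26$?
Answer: $-10746$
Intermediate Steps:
$s = -26$
$U{\left(E \right)} = 24 + E$ ($U{\left(E \right)} = \left(-26 + E\right) + 50 = 24 + E$)
$G = -10547$ ($G = -15341 + 4794 = -10547$)
$G + U{\left(-223 \right)} = -10547 + \left(24 - 223\right) = -10547 - 199 = -10746$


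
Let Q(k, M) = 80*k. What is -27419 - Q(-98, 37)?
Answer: -19579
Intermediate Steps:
-27419 - Q(-98, 37) = -27419 - 80*(-98) = -27419 - 1*(-7840) = -27419 + 7840 = -19579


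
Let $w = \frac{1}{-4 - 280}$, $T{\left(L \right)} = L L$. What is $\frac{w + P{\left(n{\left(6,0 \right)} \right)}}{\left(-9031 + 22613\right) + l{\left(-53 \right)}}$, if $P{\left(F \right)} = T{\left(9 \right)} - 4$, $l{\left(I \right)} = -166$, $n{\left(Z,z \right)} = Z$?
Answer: $\frac{7289}{1270048} \approx 0.0057392$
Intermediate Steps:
$T{\left(L \right)} = L^{2}$
$P{\left(F \right)} = 77$ ($P{\left(F \right)} = 9^{2} - 4 = 81 - 4 = 77$)
$w = - \frac{1}{284}$ ($w = \frac{1}{-4 - 280} = \frac{1}{-284} = - \frac{1}{284} \approx -0.0035211$)
$\frac{w + P{\left(n{\left(6,0 \right)} \right)}}{\left(-9031 + 22613\right) + l{\left(-53 \right)}} = \frac{- \frac{1}{284} + 77}{\left(-9031 + 22613\right) - 166} = \frac{21867}{284 \left(13582 - 166\right)} = \frac{21867}{284 \cdot 13416} = \frac{21867}{284} \cdot \frac{1}{13416} = \frac{7289}{1270048}$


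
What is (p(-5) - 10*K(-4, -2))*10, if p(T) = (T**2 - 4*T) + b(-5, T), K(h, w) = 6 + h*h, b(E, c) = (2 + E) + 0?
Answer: -1780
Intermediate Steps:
b(E, c) = 2 + E
K(h, w) = 6 + h**2
p(T) = -3 + T**2 - 4*T (p(T) = (T**2 - 4*T) + (2 - 5) = (T**2 - 4*T) - 3 = -3 + T**2 - 4*T)
(p(-5) - 10*K(-4, -2))*10 = ((-3 + (-5)**2 - 4*(-5)) - 10*(6 + (-4)**2))*10 = ((-3 + 25 + 20) - 10*(6 + 16))*10 = (42 - 10*22)*10 = (42 - 220)*10 = -178*10 = -1780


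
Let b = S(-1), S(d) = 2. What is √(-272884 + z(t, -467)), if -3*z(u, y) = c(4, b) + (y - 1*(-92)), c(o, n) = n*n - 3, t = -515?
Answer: I*√2454834/3 ≈ 522.26*I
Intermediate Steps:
b = 2
c(o, n) = -3 + n² (c(o, n) = n² - 3 = -3 + n²)
z(u, y) = -31 - y/3 (z(u, y) = -((-3 + 2²) + (y - 1*(-92)))/3 = -((-3 + 4) + (y + 92))/3 = -(1 + (92 + y))/3 = -(93 + y)/3 = -31 - y/3)
√(-272884 + z(t, -467)) = √(-272884 + (-31 - ⅓*(-467))) = √(-272884 + (-31 + 467/3)) = √(-272884 + 374/3) = √(-818278/3) = I*√2454834/3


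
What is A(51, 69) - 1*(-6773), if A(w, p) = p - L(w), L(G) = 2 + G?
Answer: 6789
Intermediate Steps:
A(w, p) = -2 + p - w (A(w, p) = p - (2 + w) = p + (-2 - w) = -2 + p - w)
A(51, 69) - 1*(-6773) = (-2 + 69 - 1*51) - 1*(-6773) = (-2 + 69 - 51) + 6773 = 16 + 6773 = 6789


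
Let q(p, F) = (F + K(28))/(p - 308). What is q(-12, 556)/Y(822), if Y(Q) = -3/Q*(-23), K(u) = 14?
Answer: -7809/368 ≈ -21.220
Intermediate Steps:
Y(Q) = 69/Q
q(p, F) = (14 + F)/(-308 + p) (q(p, F) = (F + 14)/(p - 308) = (14 + F)/(-308 + p))
q(-12, 556)/Y(822) = ((14 + 556)/(-308 - 12))/((69/822)) = (570/(-320))/((69*(1/822))) = (-1/320*570)/(23/274) = -57/32*274/23 = -7809/368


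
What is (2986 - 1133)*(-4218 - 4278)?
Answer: -15743088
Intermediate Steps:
(2986 - 1133)*(-4218 - 4278) = 1853*(-8496) = -15743088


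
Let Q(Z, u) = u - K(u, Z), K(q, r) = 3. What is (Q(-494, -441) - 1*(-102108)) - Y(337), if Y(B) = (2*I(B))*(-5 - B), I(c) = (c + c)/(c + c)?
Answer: 102348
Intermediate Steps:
I(c) = 1 (I(c) = (2*c)/((2*c)) = (2*c)*(1/(2*c)) = 1)
Q(Z, u) = -3 + u (Q(Z, u) = u - 1*3 = u - 3 = -3 + u)
Y(B) = -10 - 2*B (Y(B) = (2*1)*(-5 - B) = 2*(-5 - B) = -10 - 2*B)
(Q(-494, -441) - 1*(-102108)) - Y(337) = ((-3 - 441) - 1*(-102108)) - (-10 - 2*337) = (-444 + 102108) - (-10 - 674) = 101664 - 1*(-684) = 101664 + 684 = 102348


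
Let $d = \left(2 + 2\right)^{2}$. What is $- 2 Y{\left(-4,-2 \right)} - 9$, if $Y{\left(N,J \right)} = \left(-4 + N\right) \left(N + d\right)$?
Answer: $183$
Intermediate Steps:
$d = 16$ ($d = 4^{2} = 16$)
$Y{\left(N,J \right)} = \left(-4 + N\right) \left(16 + N\right)$ ($Y{\left(N,J \right)} = \left(-4 + N\right) \left(N + 16\right) = \left(-4 + N\right) \left(16 + N\right)$)
$- 2 Y{\left(-4,-2 \right)} - 9 = - 2 \left(-64 + \left(-4\right)^{2} + 12 \left(-4\right)\right) - 9 = - 2 \left(-64 + 16 - 48\right) - 9 = \left(-2\right) \left(-96\right) - 9 = 192 - 9 = 183$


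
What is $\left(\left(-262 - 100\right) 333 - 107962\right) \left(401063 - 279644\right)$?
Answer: $-27745212852$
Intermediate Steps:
$\left(\left(-262 - 100\right) 333 - 107962\right) \left(401063 - 279644\right) = \left(\left(-362\right) 333 - 107962\right) 121419 = \left(-120546 - 107962\right) 121419 = \left(-228508\right) 121419 = -27745212852$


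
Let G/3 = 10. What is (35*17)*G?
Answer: 17850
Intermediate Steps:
G = 30 (G = 3*10 = 30)
(35*17)*G = (35*17)*30 = 595*30 = 17850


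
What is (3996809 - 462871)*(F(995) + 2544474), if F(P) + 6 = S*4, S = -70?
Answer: 8991002652344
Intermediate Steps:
F(P) = -286 (F(P) = -6 - 70*4 = -6 - 280 = -286)
(3996809 - 462871)*(F(995) + 2544474) = (3996809 - 462871)*(-286 + 2544474) = 3533938*2544188 = 8991002652344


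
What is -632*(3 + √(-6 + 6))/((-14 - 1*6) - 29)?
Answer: 1896/49 ≈ 38.694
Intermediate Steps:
-632*(3 + √(-6 + 6))/((-14 - 1*6) - 29) = -632*(3 + √0)/((-14 - 6) - 29) = -632*(3 + 0)/(-20 - 29) = -1896/(-49) = -1896*(-1)/49 = -632*(-3/49) = 1896/49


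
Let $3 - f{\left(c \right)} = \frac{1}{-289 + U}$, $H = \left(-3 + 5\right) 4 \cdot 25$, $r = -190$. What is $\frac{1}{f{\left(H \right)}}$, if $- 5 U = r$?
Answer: $\frac{251}{754} \approx 0.33289$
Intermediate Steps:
$U = 38$ ($U = \left(- \frac{1}{5}\right) \left(-190\right) = 38$)
$H = 200$ ($H = 2 \cdot 4 \cdot 25 = 8 \cdot 25 = 200$)
$f{\left(c \right)} = \frac{754}{251}$ ($f{\left(c \right)} = 3 - \frac{1}{-289 + 38} = 3 - \frac{1}{-251} = 3 - - \frac{1}{251} = 3 + \frac{1}{251} = \frac{754}{251}$)
$\frac{1}{f{\left(H \right)}} = \frac{1}{\frac{754}{251}} = \frac{251}{754}$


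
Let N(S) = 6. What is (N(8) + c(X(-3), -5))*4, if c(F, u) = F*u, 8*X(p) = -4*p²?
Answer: 114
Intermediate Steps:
X(p) = -p²/2 (X(p) = (-4*p²)/8 = -p²/2)
(N(8) + c(X(-3), -5))*4 = (6 - ½*(-3)²*(-5))*4 = (6 - ½*9*(-5))*4 = (6 - 9/2*(-5))*4 = (6 + 45/2)*4 = (57/2)*4 = 114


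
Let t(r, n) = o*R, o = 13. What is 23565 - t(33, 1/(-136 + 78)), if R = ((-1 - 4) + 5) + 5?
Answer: 23500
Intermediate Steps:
R = 5 (R = (-5 + 5) + 5 = 0 + 5 = 5)
t(r, n) = 65 (t(r, n) = 13*5 = 65)
23565 - t(33, 1/(-136 + 78)) = 23565 - 1*65 = 23565 - 65 = 23500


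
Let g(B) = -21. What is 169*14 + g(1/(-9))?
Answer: 2345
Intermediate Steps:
169*14 + g(1/(-9)) = 169*14 - 21 = 2366 - 21 = 2345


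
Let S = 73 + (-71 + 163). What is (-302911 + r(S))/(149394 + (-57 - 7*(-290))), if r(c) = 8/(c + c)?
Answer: -49980311/24975555 ≈ -2.0012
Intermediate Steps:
S = 165 (S = 73 + 92 = 165)
r(c) = 4/c (r(c) = 8/(2*c) = (1/(2*c))*8 = 4/c)
(-302911 + r(S))/(149394 + (-57 - 7*(-290))) = (-302911 + 4/165)/(149394 + (-57 - 7*(-290))) = (-302911 + 4*(1/165))/(149394 + (-57 + 2030)) = (-302911 + 4/165)/(149394 + 1973) = -49980311/165/151367 = -49980311/165*1/151367 = -49980311/24975555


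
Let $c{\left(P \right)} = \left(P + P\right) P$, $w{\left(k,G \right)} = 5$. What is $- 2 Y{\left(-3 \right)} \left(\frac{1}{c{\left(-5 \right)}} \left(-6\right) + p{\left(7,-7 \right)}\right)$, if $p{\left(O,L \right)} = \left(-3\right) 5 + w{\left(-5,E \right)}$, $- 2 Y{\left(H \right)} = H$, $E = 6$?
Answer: $\frac{759}{25} \approx 30.36$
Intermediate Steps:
$Y{\left(H \right)} = - \frac{H}{2}$
$c{\left(P \right)} = 2 P^{2}$ ($c{\left(P \right)} = 2 P P = 2 P^{2}$)
$p{\left(O,L \right)} = -10$ ($p{\left(O,L \right)} = \left(-3\right) 5 + 5 = -15 + 5 = -10$)
$- 2 Y{\left(-3 \right)} \left(\frac{1}{c{\left(-5 \right)}} \left(-6\right) + p{\left(7,-7 \right)}\right) = - 2 \left(\left(- \frac{1}{2}\right) \left(-3\right)\right) \left(\frac{1}{2 \left(-5\right)^{2}} \left(-6\right) - 10\right) = \left(-2\right) \frac{3}{2} \left(\frac{1}{2 \cdot 25} \left(-6\right) - 10\right) = - 3 \left(\frac{1}{50} \left(-6\right) - 10\right) = - 3 \left(- \frac{3}{25} - 10\right) = \left(-3\right) \left(- \frac{253}{25}\right) = \frac{759}{25}$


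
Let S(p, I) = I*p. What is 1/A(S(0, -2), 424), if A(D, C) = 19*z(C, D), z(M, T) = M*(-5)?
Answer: -1/40280 ≈ -2.4826e-5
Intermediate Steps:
z(M, T) = -5*M
A(D, C) = -95*C (A(D, C) = 19*(-5*C) = -95*C)
1/A(S(0, -2), 424) = 1/(-95*424) = 1/(-40280) = -1/40280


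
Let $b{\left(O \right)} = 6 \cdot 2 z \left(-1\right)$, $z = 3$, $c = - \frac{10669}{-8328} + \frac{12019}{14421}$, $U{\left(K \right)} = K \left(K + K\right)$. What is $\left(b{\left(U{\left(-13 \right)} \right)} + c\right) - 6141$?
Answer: $- \frac{247197312565}{40032696} \approx -6174.9$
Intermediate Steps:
$U{\left(K \right)} = 2 K^{2}$ ($U{\left(K \right)} = K 2 K = 2 K^{2}$)
$c = \frac{84650627}{40032696}$ ($c = \left(-10669\right) \left(- \frac{1}{8328}\right) + 12019 \cdot \frac{1}{14421} = \frac{10669}{8328} + \frac{12019}{14421} = \frac{84650627}{40032696} \approx 2.1145$)
$b{\left(O \right)} = -36$ ($b{\left(O \right)} = 6 \cdot 2 \cdot 3 \left(-1\right) = 12 \left(-3\right) = -36$)
$\left(b{\left(U{\left(-13 \right)} \right)} + c\right) - 6141 = \left(-36 + \frac{84650627}{40032696}\right) - 6141 = - \frac{1356526429}{40032696} - 6141 = - \frac{247197312565}{40032696}$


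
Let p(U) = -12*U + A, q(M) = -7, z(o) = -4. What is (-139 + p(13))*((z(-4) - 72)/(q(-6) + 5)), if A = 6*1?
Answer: -10982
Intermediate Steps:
A = 6
p(U) = 6 - 12*U (p(U) = -12*U + 6 = 6 - 12*U)
(-139 + p(13))*((z(-4) - 72)/(q(-6) + 5)) = (-139 + (6 - 12*13))*((-4 - 72)/(-7 + 5)) = (-139 + (6 - 156))*(-76/(-2)) = (-139 - 150)*(-76*(-1/2)) = -289*38 = -10982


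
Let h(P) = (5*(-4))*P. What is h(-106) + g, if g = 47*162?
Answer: 9734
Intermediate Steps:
h(P) = -20*P
g = 7614
h(-106) + g = -20*(-106) + 7614 = 2120 + 7614 = 9734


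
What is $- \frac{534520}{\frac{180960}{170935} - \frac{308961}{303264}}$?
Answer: $- \frac{205249471015680}{15306703} \approx -1.3409 \cdot 10^{7}$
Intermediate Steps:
$- \frac{534520}{\frac{180960}{170935} - \frac{308961}{303264}} = - \frac{534520}{180960 \cdot \frac{1}{170935} - \frac{11443}{11232}} = - \frac{534520}{\frac{36192}{34187} - \frac{11443}{11232}} = - \frac{534520}{\frac{15306703}{383988384}} = \left(-534520\right) \frac{383988384}{15306703} = - \frac{205249471015680}{15306703}$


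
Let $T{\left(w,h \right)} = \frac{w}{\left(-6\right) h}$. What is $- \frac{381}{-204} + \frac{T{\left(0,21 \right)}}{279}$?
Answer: $\frac{127}{68} \approx 1.8676$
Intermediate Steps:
$T{\left(w,h \right)} = - \frac{w}{6 h}$ ($T{\left(w,h \right)} = w \left(- \frac{1}{6 h}\right) = - \frac{w}{6 h}$)
$- \frac{381}{-204} + \frac{T{\left(0,21 \right)}}{279} = - \frac{381}{-204} + \frac{\left(- \frac{1}{6}\right) 0 \cdot \frac{1}{21}}{279} = \left(-381\right) \left(- \frac{1}{204}\right) + \left(- \frac{1}{6}\right) 0 \cdot \frac{1}{21} \cdot \frac{1}{279} = \frac{127}{68} + 0 \cdot \frac{1}{279} = \frac{127}{68} + 0 = \frac{127}{68}$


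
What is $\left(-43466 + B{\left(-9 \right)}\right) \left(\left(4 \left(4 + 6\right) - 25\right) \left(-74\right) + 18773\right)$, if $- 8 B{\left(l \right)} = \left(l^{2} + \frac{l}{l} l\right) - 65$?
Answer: $- \frac{6142043305}{8} \approx -7.6776 \cdot 10^{8}$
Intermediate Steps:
$B{\left(l \right)} = \frac{65}{8} - \frac{l}{8} - \frac{l^{2}}{8}$ ($B{\left(l \right)} = - \frac{\left(l^{2} + \frac{l}{l} l\right) - 65}{8} = - \frac{\left(l^{2} + 1 l\right) - 65}{8} = - \frac{\left(l^{2} + l\right) - 65}{8} = - \frac{\left(l + l^{2}\right) - 65}{8} = - \frac{-65 + l + l^{2}}{8} = \frac{65}{8} - \frac{l}{8} - \frac{l^{2}}{8}$)
$\left(-43466 + B{\left(-9 \right)}\right) \left(\left(4 \left(4 + 6\right) - 25\right) \left(-74\right) + 18773\right) = \left(-43466 - \left(- \frac{37}{4} + \frac{81}{8}\right)\right) \left(\left(4 \left(4 + 6\right) - 25\right) \left(-74\right) + 18773\right) = \left(-43466 + \left(\frac{65}{8} + \frac{9}{8} - \frac{81}{8}\right)\right) \left(\left(4 \cdot 10 - 25\right) \left(-74\right) + 18773\right) = \left(-43466 + \left(\frac{65}{8} + \frac{9}{8} - \frac{81}{8}\right)\right) \left(\left(40 - 25\right) \left(-74\right) + 18773\right) = \left(-43466 - \frac{7}{8}\right) \left(15 \left(-74\right) + 18773\right) = - \frac{347735 \left(-1110 + 18773\right)}{8} = \left(- \frac{347735}{8}\right) 17663 = - \frac{6142043305}{8}$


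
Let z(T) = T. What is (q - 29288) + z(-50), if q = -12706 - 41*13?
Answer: -42577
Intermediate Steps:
q = -13239 (q = -12706 - 1*533 = -12706 - 533 = -13239)
(q - 29288) + z(-50) = (-13239 - 29288) - 50 = -42527 - 50 = -42577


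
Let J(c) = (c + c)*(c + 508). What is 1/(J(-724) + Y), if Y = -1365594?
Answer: -1/1052826 ≈ -9.4982e-7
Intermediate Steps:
J(c) = 2*c*(508 + c) (J(c) = (2*c)*(508 + c) = 2*c*(508 + c))
1/(J(-724) + Y) = 1/(2*(-724)*(508 - 724) - 1365594) = 1/(2*(-724)*(-216) - 1365594) = 1/(312768 - 1365594) = 1/(-1052826) = -1/1052826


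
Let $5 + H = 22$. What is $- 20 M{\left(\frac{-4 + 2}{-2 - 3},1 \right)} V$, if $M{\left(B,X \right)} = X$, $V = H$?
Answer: $-340$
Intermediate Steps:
$H = 17$ ($H = -5 + 22 = 17$)
$V = 17$
$- 20 M{\left(\frac{-4 + 2}{-2 - 3},1 \right)} V = \left(-20\right) 1 \cdot 17 = \left(-20\right) 17 = -340$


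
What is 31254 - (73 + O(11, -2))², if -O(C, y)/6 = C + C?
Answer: 27773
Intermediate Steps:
O(C, y) = -12*C (O(C, y) = -6*(C + C) = -12*C)
31254 - (73 + O(11, -2))² = 31254 - (73 - 12*11)² = 31254 - (73 - 132)² = 31254 - 1*(-59)² = 31254 - 1*3481 = 31254 - 3481 = 27773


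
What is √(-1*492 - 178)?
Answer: I*√670 ≈ 25.884*I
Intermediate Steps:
√(-1*492 - 178) = √(-492 - 178) = √(-670) = I*√670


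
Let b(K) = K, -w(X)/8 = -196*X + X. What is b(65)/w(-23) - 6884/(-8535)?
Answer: 1263811/1570440 ≈ 0.80475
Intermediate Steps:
w(X) = 1560*X (w(X) = -8*(-196*X + X) = -(-1560)*X = 1560*X)
b(65)/w(-23) - 6884/(-8535) = 65/((1560*(-23))) - 6884/(-8535) = 65/(-35880) - 6884*(-1/8535) = 65*(-1/35880) + 6884/8535 = -1/552 + 6884/8535 = 1263811/1570440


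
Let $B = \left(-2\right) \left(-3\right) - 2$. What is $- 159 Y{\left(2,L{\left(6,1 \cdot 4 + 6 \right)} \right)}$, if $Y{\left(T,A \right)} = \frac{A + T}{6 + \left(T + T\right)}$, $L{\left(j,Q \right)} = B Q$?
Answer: $- \frac{3339}{5} \approx -667.8$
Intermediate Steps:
$B = 4$ ($B = 6 - 2 = 4$)
$L{\left(j,Q \right)} = 4 Q$
$Y{\left(T,A \right)} = \frac{A + T}{6 + 2 T}$
$- 159 Y{\left(2,L{\left(6,1 \cdot 4 + 6 \right)} \right)} = - 159 \frac{4 \left(1 \cdot 4 + 6\right) + 2}{2 \left(3 + 2\right)} = - 159 \frac{4 \left(4 + 6\right) + 2}{2 \cdot 5} = - 159 \cdot \frac{1}{2} \cdot \frac{1}{5} \left(4 \cdot 10 + 2\right) = - 159 \cdot \frac{1}{2} \cdot \frac{1}{5} \left(40 + 2\right) = - 159 \cdot \frac{1}{2} \cdot \frac{1}{5} \cdot 42 = \left(-159\right) \frac{21}{5} = - \frac{3339}{5}$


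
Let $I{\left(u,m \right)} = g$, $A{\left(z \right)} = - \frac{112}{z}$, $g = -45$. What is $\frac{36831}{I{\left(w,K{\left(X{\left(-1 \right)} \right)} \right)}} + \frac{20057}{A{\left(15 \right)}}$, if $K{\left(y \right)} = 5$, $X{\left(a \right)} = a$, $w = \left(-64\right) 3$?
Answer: $- \frac{5887849}{1680} \approx -3504.7$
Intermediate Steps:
$w = -192$
$I{\left(u,m \right)} = -45$
$\frac{36831}{I{\left(w,K{\left(X{\left(-1 \right)} \right)} \right)}} + \frac{20057}{A{\left(15 \right)}} = \frac{36831}{-45} + \frac{20057}{\left(-112\right) \frac{1}{15}} = 36831 \left(- \frac{1}{45}\right) + \frac{20057}{\left(-112\right) \frac{1}{15}} = - \frac{12277}{15} + \frac{20057}{- \frac{112}{15}} = - \frac{12277}{15} + 20057 \left(- \frac{15}{112}\right) = - \frac{12277}{15} - \frac{300855}{112} = - \frac{5887849}{1680}$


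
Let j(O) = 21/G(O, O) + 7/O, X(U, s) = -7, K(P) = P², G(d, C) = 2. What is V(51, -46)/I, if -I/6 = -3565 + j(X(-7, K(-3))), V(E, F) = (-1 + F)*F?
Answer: 2162/21333 ≈ 0.10135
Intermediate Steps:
V(E, F) = F*(-1 + F)
j(O) = 21/2 + 7/O
I = 21333 (I = -6*(-3565 + (21/2 + 7/(-7))) = -6*(-3565 + (21/2 + 7*(-⅐))) = -6*(-3565 + (21/2 - 1)) = -6*(-3565 + 19/2) = -6*(-7111/2) = 21333)
V(51, -46)/I = -46*(-1 - 46)/21333 = -46*(-47)*(1/21333) = 2162*(1/21333) = 2162/21333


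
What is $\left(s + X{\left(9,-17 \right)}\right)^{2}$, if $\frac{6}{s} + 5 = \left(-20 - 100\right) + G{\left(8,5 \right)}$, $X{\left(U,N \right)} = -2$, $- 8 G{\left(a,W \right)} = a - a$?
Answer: $\frac{65536}{15625} \approx 4.1943$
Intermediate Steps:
$G{\left(a,W \right)} = 0$ ($G{\left(a,W \right)} = - \frac{a - a}{8} = \left(- \frac{1}{8}\right) 0 = 0$)
$s = - \frac{6}{125}$ ($s = \frac{6}{-5 + \left(\left(-20 - 100\right) + 0\right)} = \frac{6}{-5 + \left(-120 + 0\right)} = \frac{6}{-5 - 120} = \frac{6}{-125} = 6 \left(- \frac{1}{125}\right) = - \frac{6}{125} \approx -0.048$)
$\left(s + X{\left(9,-17 \right)}\right)^{2} = \left(- \frac{6}{125} - 2\right)^{2} = \left(- \frac{256}{125}\right)^{2} = \frac{65536}{15625}$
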